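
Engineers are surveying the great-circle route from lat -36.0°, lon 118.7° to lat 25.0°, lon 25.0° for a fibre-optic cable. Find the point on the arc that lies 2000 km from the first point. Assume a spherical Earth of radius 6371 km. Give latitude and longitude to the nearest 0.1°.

Convert each endpoint to a unit vector on the sphere (x = cos φ cos λ, y = cos φ sin λ, z = sin φ).
The central angle between the endpoints is δ = arccos(p₁·p₂) ≈ 1.871 rad (107.2°). The total great-circle distance is δ·R ≈ 1.871 × 6371 ≈ 11920 km, so the target fraction is f = 2000/11920 ≈ 0.168.
Interpolate at f ≈ 0.168 with slerp weights a = sin((1−f)δ)/sin δ ≈ 1.047, b = sin(fδ)/sin δ ≈ 0.323.
p = a·p₁ + b·p₂ ≈ (-0.141, 0.867, -0.479); φ = arcsin(p_z) ≈ -28.60°, λ = atan2(p_y, p_x) ≈ 99.25°.

≈ lat -28.6°, lon 99.3°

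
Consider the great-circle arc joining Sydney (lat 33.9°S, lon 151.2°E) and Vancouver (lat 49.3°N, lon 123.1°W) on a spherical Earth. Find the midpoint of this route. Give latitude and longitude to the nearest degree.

From cos δ = sin φ₁ sin φ₂ + cos φ₁ cos φ₂ cos Δλ, the central angle is δ ≈ 1.963 rad (112.5°).
Interpolate at f = 1/2 with slerp weights a = sin((1−f)δ)/sin δ ≈ 0.900, b = sin(fδ)/sin δ ≈ 0.900.
p = a·p₁ + b·p₂ ≈ (-0.975, -0.132, 0.180); φ = arcsin(p_z) ≈ 10.39°, λ = atan2(p_y, p_x) ≈ -172.30°.

≈ lat 10°N, lon 172°W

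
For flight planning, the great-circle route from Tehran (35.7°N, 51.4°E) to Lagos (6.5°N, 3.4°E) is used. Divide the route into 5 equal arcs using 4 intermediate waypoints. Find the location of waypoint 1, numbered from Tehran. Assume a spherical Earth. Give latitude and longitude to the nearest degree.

≈ 31°N, 40°E

Write both endpoints as unit vectors p₁, p₂ with components (cos φ cos λ, cos φ sin λ, sin φ).
The central angle between the endpoints is δ = arccos(p₁·p₂) ≈ 0.920 rad (52.7°).
Interpolate at f = 1/5 with slerp weights a = sin((1−f)δ)/sin δ ≈ 0.844, b = sin(fδ)/sin δ ≈ 0.230.
p = a·p₁ + b·p₂ ≈ (0.656, 0.549, 0.518); φ = arcsin(p_z) ≈ 31.23°, λ = atan2(p_y, p_x) ≈ 39.95°.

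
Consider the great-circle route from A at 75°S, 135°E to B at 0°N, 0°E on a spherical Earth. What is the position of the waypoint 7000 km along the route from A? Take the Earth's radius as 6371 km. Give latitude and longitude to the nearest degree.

Write both endpoints as unit vectors p₁, p₂ with components (cos φ cos λ, cos φ sin λ, sin φ).
The central angle between the endpoints is δ = arccos(p₁·p₂) ≈ 1.755 rad (100.5°). The total great-circle distance is δ·R ≈ 1.755 × 6371 ≈ 11180 km, so the target fraction is f = 7000/11180 ≈ 0.626.
Interpolate at f ≈ 0.626 with slerp weights a = sin((1−f)δ)/sin δ ≈ 0.621, b = sin(fδ)/sin δ ≈ 0.906.
p = a·p₁ + b·p₂ ≈ (0.792, 0.114, -0.599); φ = arcsin(p_z) ≈ -36.83°, λ = atan2(p_y, p_x) ≈ 8.16°.

≈ 37°S, 8°E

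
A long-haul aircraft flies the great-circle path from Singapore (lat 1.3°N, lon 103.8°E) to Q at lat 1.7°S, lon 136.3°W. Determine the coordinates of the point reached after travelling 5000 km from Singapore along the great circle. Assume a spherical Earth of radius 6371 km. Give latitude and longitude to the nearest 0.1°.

Write both endpoints as unit vectors p₁, p₂ with components (cos φ cos λ, cos φ sin λ, sin φ).
The central angle between the endpoints is δ = arccos(p₁·p₂) ≈ 2.093 rad (119.9°). The total great-circle distance is δ·R ≈ 2.093 × 6371 ≈ 13335 km, so the target fraction is f = 5000/13335 ≈ 0.375.
Interpolate at f ≈ 0.375 with slerp weights a = sin((1−f)δ)/sin δ ≈ 1.114, b = sin(fδ)/sin δ ≈ 0.815.
p = a·p₁ + b·p₂ ≈ (-0.855, 0.519, 0.001); φ = arcsin(p_z) ≈ 0.06°, λ = atan2(p_y, p_x) ≈ 148.75°.

≈ lat 0.1°N, lon 148.8°E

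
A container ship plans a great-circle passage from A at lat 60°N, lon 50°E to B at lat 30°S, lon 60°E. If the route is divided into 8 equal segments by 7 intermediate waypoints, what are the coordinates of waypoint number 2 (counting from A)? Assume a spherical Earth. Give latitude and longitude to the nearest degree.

≈ lat 38°N, lon 54°E

Write both endpoints as unit vectors p₁, p₂ with components (cos φ cos λ, cos φ sin λ, sin φ).
The central angle between the endpoints is δ = arccos(p₁·p₂) ≈ 1.577 rad (90.4°).
Interpolate at f = 2/8 with slerp weights a = sin((1−f)δ)/sin δ ≈ 0.926, b = sin(fδ)/sin δ ≈ 0.384.
p = a·p₁ + b·p₂ ≈ (0.464, 0.643, 0.610); φ = arcsin(p_z) ≈ 37.56°, λ = atan2(p_y, p_x) ≈ 54.18°.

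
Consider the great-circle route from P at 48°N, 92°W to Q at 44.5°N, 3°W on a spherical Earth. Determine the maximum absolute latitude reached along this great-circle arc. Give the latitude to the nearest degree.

The great circle lies in the plane with unit normal n̂ = (p₁ × p₂)/|p₁ × p₂|.
Here n̂_z ≈ +0.562; the vertex latitude is φ_max = arccos|n̂_z| ≈ 55.8°.
Check via Clairaut: cos φ_max = |cos φ₁| · sin C = cos(48.0°)·sin(57.2°) ≈ 0.562, again giving ≈ 55.8°.

≈ 56°N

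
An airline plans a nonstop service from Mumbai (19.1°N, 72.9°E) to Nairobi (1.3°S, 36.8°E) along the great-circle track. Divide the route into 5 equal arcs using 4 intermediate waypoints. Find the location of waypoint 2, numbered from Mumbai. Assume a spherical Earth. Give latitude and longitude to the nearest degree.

≈ 11°N, 58°E

The haversine formula gives a central angle δ ≈ 0.714 rad (40.9°) between the endpoints.
Interpolate at f = 2/5 with slerp weights a = sin((1−f)δ)/sin δ ≈ 0.634, b = sin(fδ)/sin δ ≈ 0.430.
p = a·p₁ + b·p₂ ≈ (0.521, 0.831, 0.198); φ = arcsin(p_z) ≈ 11.41°, λ = atan2(p_y, p_x) ≈ 57.92°.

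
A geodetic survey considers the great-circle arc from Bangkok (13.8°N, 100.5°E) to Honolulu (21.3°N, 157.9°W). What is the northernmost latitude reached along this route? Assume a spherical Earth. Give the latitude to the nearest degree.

≈ 27°N

The great circle lies in the plane with unit normal n̂ = (p₁ × p₂)/|p₁ × p₂|.
Here n̂_z ≈ +0.890; the vertex latitude is φ_max = arccos|n̂_z| ≈ 27.1°.
Check via Clairaut: cos φ_max = |cos φ₁| · sin C = cos(13.8°)·sin(66.5°) ≈ 0.890, again giving ≈ 27.1°.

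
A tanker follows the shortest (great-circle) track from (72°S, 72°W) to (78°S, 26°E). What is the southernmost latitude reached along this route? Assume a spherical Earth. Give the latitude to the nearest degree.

The great circle lies in the plane with unit normal n̂ = (p₁ × p₂)/|p₁ × p₂|.
Here n̂_z ≈ +0.164; the vertex latitude is φ_max = arccos|n̂_z| ≈ 80.6°.

≈ 81°S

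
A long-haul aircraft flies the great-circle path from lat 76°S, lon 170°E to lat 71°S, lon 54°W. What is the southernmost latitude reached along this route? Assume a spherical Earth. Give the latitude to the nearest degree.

The great circle lies in the plane with unit normal n̂ = (p₁ × p₂)/|p₁ × p₂|.
Here n̂_z ≈ +0.107; the vertex latitude is φ_max = arccos|n̂_z| ≈ 83.8°.
Check via Clairaut: cos φ_max = |cos φ₁| · sin C = cos(76.0°)·sin(153.6°) ≈ 0.107, again giving ≈ 83.8°.

≈ 84°S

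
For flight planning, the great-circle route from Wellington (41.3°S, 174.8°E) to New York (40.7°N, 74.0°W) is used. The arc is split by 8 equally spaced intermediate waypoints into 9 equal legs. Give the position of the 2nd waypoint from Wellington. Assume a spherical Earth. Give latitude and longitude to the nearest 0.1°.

≈ 25.7°S, 155.9°W

From cos δ = sin φ₁ sin φ₂ + cos φ₁ cos φ₂ cos Δλ, the central angle is δ ≈ 2.261 rad (129.5°).
Interpolate at f = 2/9 with slerp weights a = sin((1−f)δ)/sin δ ≈ 1.274, b = sin(fδ)/sin δ ≈ 0.624.
p = a·p₁ + b·p₂ ≈ (-0.822, -0.368, -0.434); φ = arcsin(p_z) ≈ -25.70°, λ = atan2(p_y, p_x) ≈ -155.89°.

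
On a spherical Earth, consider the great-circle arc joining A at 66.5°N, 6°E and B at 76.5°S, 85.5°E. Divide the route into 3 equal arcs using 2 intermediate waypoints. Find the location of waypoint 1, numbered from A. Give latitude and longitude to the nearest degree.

≈ 18°N, 29°E

Convert each endpoint to a unit vector on the sphere (x = cos φ cos λ, y = cos φ sin λ, z = sin φ).
The central angle between the endpoints is δ = arccos(p₁·p₂) ≈ 2.636 rad (151.0°).
Interpolate at f = 1/3 with slerp weights a = sin((1−f)δ)/sin δ ≈ 2.028, b = sin(fδ)/sin δ ≈ 1.589.
p = a·p₁ + b·p₂ ≈ (0.833, 0.454, 0.315); φ = arcsin(p_z) ≈ 18.36°, λ = atan2(p_y, p_x) ≈ 28.60°.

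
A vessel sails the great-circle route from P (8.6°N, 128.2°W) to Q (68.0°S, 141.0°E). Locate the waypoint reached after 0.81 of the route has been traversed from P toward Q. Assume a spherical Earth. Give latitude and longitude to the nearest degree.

≈ (61°S, 178°W)

From cos δ = sin φ₁ sin φ₂ + cos φ₁ cos φ₂ cos Δλ, the central angle is δ ≈ 1.715 rad (98.3°).
Interpolate at f = 0.81 with slerp weights a = sin((1−f)δ)/sin δ ≈ 0.323, b = sin(fδ)/sin δ ≈ 0.994.
p = a·p₁ + b·p₂ ≈ (-0.487, -0.017, -0.873); φ = arcsin(p_z) ≈ -60.83°, λ = atan2(p_y, p_x) ≈ -177.99°.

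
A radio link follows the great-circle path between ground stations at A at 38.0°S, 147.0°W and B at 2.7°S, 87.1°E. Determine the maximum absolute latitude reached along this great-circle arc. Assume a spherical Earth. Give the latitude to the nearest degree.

≈ 45°S

The great circle lies in the plane with unit normal n̂ = (p₁ × p₂)/|p₁ × p₂|.
Here n̂_z ≈ -0.707; the vertex latitude is φ_max = arccos|n̂_z| ≈ 45.0°.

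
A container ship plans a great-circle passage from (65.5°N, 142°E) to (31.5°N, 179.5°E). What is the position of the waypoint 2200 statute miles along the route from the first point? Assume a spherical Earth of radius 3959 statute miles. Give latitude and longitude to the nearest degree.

≈ (40°N, 175°E)

Convert each endpoint to a unit vector on the sphere (x = cos φ cos λ, y = cos φ sin λ, z = sin φ).
The central angle between the endpoints is δ = arccos(p₁·p₂) ≈ 0.714 rad (40.9°). The total great-circle distance is δ·R ≈ 0.714 × 3959 ≈ 2825 mi, so the target fraction is f = 2200/2825 ≈ 0.779.
Interpolate at f ≈ 0.779 with slerp weights a = sin((1−f)δ)/sin δ ≈ 0.240, b = sin(fδ)/sin δ ≈ 0.806.
p = a·p₁ + b·p₂ ≈ (-0.766, 0.067, 0.640); φ = arcsin(p_z) ≈ 39.77°, λ = atan2(p_y, p_x) ≈ 174.97°.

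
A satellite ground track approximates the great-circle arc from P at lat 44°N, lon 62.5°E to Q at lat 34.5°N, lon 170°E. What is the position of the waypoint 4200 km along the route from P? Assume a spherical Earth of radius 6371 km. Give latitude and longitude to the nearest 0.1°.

≈ lat 54.2°N, lon 119.8°E

The haversine formula gives a central angle δ ≈ 1.354 rad (77.6°) between the endpoints. The total great-circle distance is δ·R ≈ 1.354 × 6371 ≈ 8626 km, so the target fraction is f = 4200/8626 ≈ 0.487.
Interpolate at f ≈ 0.487 with slerp weights a = sin((1−f)δ)/sin δ ≈ 0.655, b = sin(fδ)/sin δ ≈ 0.627.
p = a·p₁ + b·p₂ ≈ (-0.291, 0.508, 0.811); φ = arcsin(p_z) ≈ 54.15°, λ = atan2(p_y, p_x) ≈ 119.83°.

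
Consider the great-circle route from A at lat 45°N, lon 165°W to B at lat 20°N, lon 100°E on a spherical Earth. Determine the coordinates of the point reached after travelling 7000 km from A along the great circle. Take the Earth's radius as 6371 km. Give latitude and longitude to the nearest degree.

Write both endpoints as unit vectors p₁, p₂ with components (cos φ cos λ, cos φ sin λ, sin φ).
The central angle between the endpoints is δ = arccos(p₁·p₂) ≈ 1.386 rad (79.4°). The total great-circle distance is δ·R ≈ 1.386 × 6371 ≈ 8829 km, so the target fraction is f = 7000/8829 ≈ 0.793.
Interpolate at f ≈ 0.793 with slerp weights a = sin((1−f)δ)/sin δ ≈ 0.288, b = sin(fδ)/sin δ ≈ 0.906.
p = a·p₁ + b·p₂ ≈ (-0.345, 0.786, 0.514); φ = arcsin(p_z) ≈ 30.90°, λ = atan2(p_y, p_x) ≈ 113.68°.

≈ lat 31°N, lon 114°E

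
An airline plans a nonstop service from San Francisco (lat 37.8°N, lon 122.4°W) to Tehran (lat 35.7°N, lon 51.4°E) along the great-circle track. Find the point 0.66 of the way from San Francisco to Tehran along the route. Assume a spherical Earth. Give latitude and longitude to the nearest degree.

≈ lat 71°N, lon 42°E

Write both endpoints as unit vectors p₁, p₂ with components (cos φ cos λ, cos φ sin λ, sin φ).
The central angle between the endpoints is δ = arccos(p₁·p₂) ≈ 1.855 rad (106.3°).
Interpolate at f = 0.66 with slerp weights a = sin((1−f)δ)/sin δ ≈ 0.614, b = sin(fδ)/sin δ ≈ 0.980.
p = a·p₁ + b·p₂ ≈ (0.236, 0.212, 0.948); φ = arcsin(p_z) ≈ 71.49°, λ = atan2(p_y, p_x) ≈ 41.90°.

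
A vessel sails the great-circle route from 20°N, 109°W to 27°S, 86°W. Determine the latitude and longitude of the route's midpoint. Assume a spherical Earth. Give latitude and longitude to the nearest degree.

≈ 4°S, 98°W

The haversine formula gives a central angle δ ≈ 0.908 rad (52.0°) between the endpoints.
Interpolate at f = 1/2 with slerp weights a = sin((1−f)δ)/sin δ ≈ 0.556, b = sin(fδ)/sin δ ≈ 0.556.
p = a·p₁ + b·p₂ ≈ (-0.136, -0.989, -0.062); φ = arcsin(p_z) ≈ -3.57°, λ = atan2(p_y, p_x) ≈ -97.81°.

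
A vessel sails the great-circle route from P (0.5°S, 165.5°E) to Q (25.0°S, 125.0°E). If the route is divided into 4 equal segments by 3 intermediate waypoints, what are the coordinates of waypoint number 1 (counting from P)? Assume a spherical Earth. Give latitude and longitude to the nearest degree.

Write both endpoints as unit vectors p₁, p₂ with components (cos φ cos λ, cos φ sin λ, sin φ).
The central angle between the endpoints is δ = arccos(p₁·p₂) ≈ 0.805 rad (46.1°).
Interpolate at f = 1/4 with slerp weights a = sin((1−f)δ)/sin δ ≈ 0.788, b = sin(fδ)/sin δ ≈ 0.277.
p = a·p₁ + b·p₂ ≈ (-0.907, 0.403, -0.124); φ = arcsin(p_z) ≈ -7.13°, λ = atan2(p_y, p_x) ≈ 156.03°.

≈ (7°S, 156°E)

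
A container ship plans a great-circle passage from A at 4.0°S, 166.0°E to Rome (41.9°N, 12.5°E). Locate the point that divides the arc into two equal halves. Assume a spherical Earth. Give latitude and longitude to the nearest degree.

The haversine formula gives a central angle δ ≈ 2.362 rad (135.3°) between the endpoints.
Interpolate at f = 1/2 with slerp weights a = sin((1−f)δ)/sin δ ≈ 1.316, b = sin(fδ)/sin δ ≈ 1.316.
p = a·p₁ + b·p₂ ≈ (-0.317, 0.529, 0.787); φ = arcsin(p_z) ≈ 51.88°, λ = atan2(p_y, p_x) ≈ 120.94°.

≈ 52°N, 121°E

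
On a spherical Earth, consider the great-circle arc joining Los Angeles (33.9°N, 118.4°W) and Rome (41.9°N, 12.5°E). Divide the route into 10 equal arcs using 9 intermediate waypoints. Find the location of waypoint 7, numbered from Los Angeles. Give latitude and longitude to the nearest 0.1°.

The haversine formula gives a central angle δ ≈ 1.603 rad (91.8°) between the endpoints.
Interpolate at f = 7/10 with slerp weights a = sin((1−f)δ)/sin δ ≈ 0.463, b = sin(fδ)/sin δ ≈ 0.901.
p = a·p₁ + b·p₂ ≈ (0.472, -0.193, 0.860); φ = arcsin(p_z) ≈ 59.33°, λ = atan2(p_y, p_x) ≈ -22.19°.

≈ 59.3°N, 22.2°W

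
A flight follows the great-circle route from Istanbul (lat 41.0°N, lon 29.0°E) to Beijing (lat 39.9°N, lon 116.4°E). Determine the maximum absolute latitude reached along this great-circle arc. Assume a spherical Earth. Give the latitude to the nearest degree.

≈ 50°N

The great circle lies in the plane with unit normal n̂ = (p₁ × p₂)/|p₁ × p₂|.
Here n̂_z ≈ +0.647; the vertex latitude is φ_max = arccos|n̂_z| ≈ 49.7°.
Check via Clairaut: cos φ_max = |cos φ₁| · sin C = cos(41.0°)·sin(59.0°) ≈ 0.647, again giving ≈ 49.7°.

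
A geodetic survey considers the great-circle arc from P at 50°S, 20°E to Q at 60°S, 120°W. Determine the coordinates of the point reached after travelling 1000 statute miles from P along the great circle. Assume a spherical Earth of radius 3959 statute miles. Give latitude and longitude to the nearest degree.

Convert each endpoint to a unit vector on the sphere (x = cos φ cos λ, y = cos φ sin λ, z = sin φ).
The central angle between the endpoints is δ = arccos(p₁·p₂) ≈ 1.140 rad (65.3°). The total great-circle distance is δ·R ≈ 1.140 × 3959 ≈ 4515 mi, so the target fraction is f = 1000/4515 ≈ 0.221.
Interpolate at f ≈ 0.221 with slerp weights a = sin((1−f)δ)/sin δ ≈ 0.854, b = sin(fδ)/sin δ ≈ 0.275.
p = a·p₁ + b·p₂ ≈ (0.447, 0.069, -0.892); φ = arcsin(p_z) ≈ -63.13°, λ = atan2(p_y, p_x) ≈ 8.73°.

≈ 63°S, 9°E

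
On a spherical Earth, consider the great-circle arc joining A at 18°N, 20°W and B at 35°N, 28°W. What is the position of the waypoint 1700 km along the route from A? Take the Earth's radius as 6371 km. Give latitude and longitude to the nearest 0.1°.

≈ 32.1°N, 26.4°W

Write both endpoints as unit vectors p₁, p₂ with components (cos φ cos λ, cos φ sin λ, sin φ).
The central angle between the endpoints is δ = arccos(p₁·p₂) ≈ 0.322 rad (18.4°). The total great-circle distance is δ·R ≈ 0.322 × 6371 ≈ 2049 km, so the target fraction is f = 1700/2049 ≈ 0.830.
Interpolate at f ≈ 0.830 with slerp weights a = sin((1−f)δ)/sin δ ≈ 0.173, b = sin(fδ)/sin δ ≈ 0.834.
p = a·p₁ + b·p₂ ≈ (0.758, -0.377, 0.532); φ = arcsin(p_z) ≈ 32.14°, λ = atan2(p_y, p_x) ≈ -26.45°.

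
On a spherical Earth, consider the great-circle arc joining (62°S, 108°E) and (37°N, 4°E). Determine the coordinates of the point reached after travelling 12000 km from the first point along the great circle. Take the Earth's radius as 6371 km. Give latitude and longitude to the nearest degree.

≈ (20°N, 17°E)

The haversine formula gives a central angle δ ≈ 2.242 rad (128.5°) between the endpoints. The total great-circle distance is δ·R ≈ 2.242 × 6371 ≈ 14285 km, so the target fraction is f = 12000/14285 ≈ 0.840.
Interpolate at f ≈ 0.840 with slerp weights a = sin((1−f)δ)/sin δ ≈ 0.448, b = sin(fδ)/sin δ ≈ 1.215.
p = a·p₁ + b·p₂ ≈ (0.903, 0.268, 0.336); φ = arcsin(p_z) ≈ 19.60°, λ = atan2(p_y, p_x) ≈ 16.52°.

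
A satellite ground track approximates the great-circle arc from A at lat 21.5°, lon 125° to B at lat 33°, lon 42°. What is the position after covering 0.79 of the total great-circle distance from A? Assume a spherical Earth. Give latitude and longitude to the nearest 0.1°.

≈ lat 35.6°, lon 60.3°

Convert each endpoint to a unit vector on the sphere (x = cos φ cos λ, y = cos φ sin λ, z = sin φ).
The central angle between the endpoints is δ = arccos(p₁·p₂) ≈ 1.272 rad (72.9°).
Interpolate at f = 0.79 with slerp weights a = sin((1−f)δ)/sin δ ≈ 0.276, b = sin(fδ)/sin δ ≈ 0.883.
p = a·p₁ + b·p₂ ≈ (0.403, 0.706, 0.582); φ = arcsin(p_z) ≈ 35.61°, λ = atan2(p_y, p_x) ≈ 60.28°.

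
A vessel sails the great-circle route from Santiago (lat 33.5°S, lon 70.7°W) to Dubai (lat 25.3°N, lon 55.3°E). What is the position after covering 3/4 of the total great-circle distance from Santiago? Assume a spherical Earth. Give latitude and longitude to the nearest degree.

Convert each endpoint to a unit vector on the sphere (x = cos φ cos λ, y = cos φ sin λ, z = sin φ).
The central angle between the endpoints is δ = arccos(p₁·p₂) ≈ 2.317 rad (132.8°).
Interpolate at f = 3/4 with slerp weights a = sin((1−f)δ)/sin δ ≈ 0.746, b = sin(fδ)/sin δ ≈ 1.343.
p = a·p₁ + b·p₂ ≈ (0.897, 0.411, 0.162); φ = arcsin(p_z) ≈ 9.35°, λ = atan2(p_y, p_x) ≈ 24.65°.

≈ lat 9°N, lon 25°E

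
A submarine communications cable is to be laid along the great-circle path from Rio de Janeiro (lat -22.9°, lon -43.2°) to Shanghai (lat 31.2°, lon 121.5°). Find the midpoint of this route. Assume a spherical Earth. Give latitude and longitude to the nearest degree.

≈ lat 28°, lon 24°

Convert each endpoint to a unit vector on the sphere (x = cos φ cos λ, y = cos φ sin λ, z = sin φ).
The central angle between the endpoints is δ = arccos(p₁·p₂) ≈ 2.864 rad (164.1°).
Interpolate at f = 1/2 with slerp weights a = sin((1−f)δ)/sin δ ≈ 3.608, b = sin(fδ)/sin δ ≈ 3.608.
p = a·p₁ + b·p₂ ≈ (0.810, 0.356, 0.465); φ = arcsin(p_z) ≈ 27.72°, λ = atan2(p_y, p_x) ≈ 23.73°.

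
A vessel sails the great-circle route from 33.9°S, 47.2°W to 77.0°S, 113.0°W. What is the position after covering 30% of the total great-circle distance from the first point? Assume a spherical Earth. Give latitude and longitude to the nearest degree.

≈ 49°S, 53°W

Write both endpoints as unit vectors p₁, p₂ with components (cos φ cos λ, cos φ sin λ, sin φ).
The central angle between the endpoints is δ = arccos(p₁·p₂) ≈ 0.902 rad (51.7°).
Interpolate at f = 0.30 with slerp weights a = sin((1−f)δ)/sin δ ≈ 0.752, b = sin(fδ)/sin δ ≈ 0.341.
p = a·p₁ + b·p₂ ≈ (0.394, -0.529, -0.752); φ = arcsin(p_z) ≈ -48.73°, λ = atan2(p_y, p_x) ≈ -53.28°.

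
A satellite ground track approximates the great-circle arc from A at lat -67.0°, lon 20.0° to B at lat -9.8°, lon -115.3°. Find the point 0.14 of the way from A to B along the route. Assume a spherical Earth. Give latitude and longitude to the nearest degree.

The haversine formula gives a central angle δ ≈ 1.688 rad (96.7°) between the endpoints.
Interpolate at f = 0.14 with slerp weights a = sin((1−f)δ)/sin δ ≈ 1.000, b = sin(fδ)/sin δ ≈ 0.236.
p = a·p₁ + b·p₂ ≈ (0.268, -0.076, -0.960); φ = arcsin(p_z) ≈ -73.83°, λ = atan2(p_y, p_x) ≈ -15.93°.

≈ lat -74°, lon -16°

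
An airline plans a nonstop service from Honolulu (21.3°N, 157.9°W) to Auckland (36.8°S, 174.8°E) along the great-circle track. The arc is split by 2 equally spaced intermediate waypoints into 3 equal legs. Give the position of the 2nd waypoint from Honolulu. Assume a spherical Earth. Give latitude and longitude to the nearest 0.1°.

Convert each endpoint to a unit vector on the sphere (x = cos φ cos λ, y = cos φ sin λ, z = sin φ).
The central angle between the endpoints is δ = arccos(p₁·p₂) ≈ 1.109 rad (63.6°).
Interpolate at f = 2/3 with slerp weights a = sin((1−f)δ)/sin δ ≈ 0.404, b = sin(fδ)/sin δ ≈ 0.753.
p = a·p₁ + b·p₂ ≈ (-0.949, -0.087, -0.304); φ = arcsin(p_z) ≈ -17.71°, λ = atan2(p_y, p_x) ≈ -174.77°.

≈ 17.7°S, 174.8°W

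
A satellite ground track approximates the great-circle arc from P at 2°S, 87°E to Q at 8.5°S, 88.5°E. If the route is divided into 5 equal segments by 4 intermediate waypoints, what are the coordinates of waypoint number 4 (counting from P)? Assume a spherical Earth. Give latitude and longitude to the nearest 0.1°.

Write both endpoints as unit vectors p₁, p₂ with components (cos φ cos λ, cos φ sin λ, sin φ).
The central angle between the endpoints is δ = arccos(p₁·p₂) ≈ 0.116 rad (6.7°).
Interpolate at f = 4/5 with slerp weights a = sin((1−f)δ)/sin δ ≈ 0.200, b = sin(fδ)/sin δ ≈ 0.801.
p = a·p₁ + b·p₂ ≈ (0.031, 0.992, -0.125); φ = arcsin(p_z) ≈ -7.20°, λ = atan2(p_y, p_x) ≈ 88.20°.

≈ 7.2°S, 88.2°E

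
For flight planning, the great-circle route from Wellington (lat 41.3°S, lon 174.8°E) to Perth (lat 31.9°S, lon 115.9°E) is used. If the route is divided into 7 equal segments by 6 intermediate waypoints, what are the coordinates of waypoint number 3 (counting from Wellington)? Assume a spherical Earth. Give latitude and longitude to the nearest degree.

Write both endpoints as unit vectors p₁, p₂ with components (cos φ cos λ, cos φ sin λ, sin φ).
The central angle between the endpoints is δ = arccos(p₁·p₂) ≈ 0.825 rad (47.3°).
Interpolate at f = 3/7 with slerp weights a = sin((1−f)δ)/sin δ ≈ 0.618, b = sin(fδ)/sin δ ≈ 0.471.
p = a·p₁ + b·p₂ ≈ (-0.637, 0.402, -0.657); φ = arcsin(p_z) ≈ -41.09°, λ = atan2(p_y, p_x) ≈ 147.75°.

≈ lat 41°S, lon 148°E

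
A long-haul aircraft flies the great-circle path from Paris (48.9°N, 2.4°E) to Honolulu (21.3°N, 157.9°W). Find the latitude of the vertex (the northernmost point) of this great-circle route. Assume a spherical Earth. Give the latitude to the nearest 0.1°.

≈ 77.5°N

The great circle lies in the plane with unit normal n̂ = (p₁ × p₂)/|p₁ × p₂|.
Here n̂_z ≈ -0.217; the vertex latitude is φ_max = arccos|n̂_z| ≈ 77.5°.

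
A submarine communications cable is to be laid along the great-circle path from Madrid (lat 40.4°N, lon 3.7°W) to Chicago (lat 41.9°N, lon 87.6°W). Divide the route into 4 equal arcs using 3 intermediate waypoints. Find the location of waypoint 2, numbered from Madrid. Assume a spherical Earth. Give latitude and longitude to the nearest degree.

Write both endpoints as unit vectors p₁, p₂ with components (cos φ cos λ, cos φ sin λ, sin φ).
The central angle between the endpoints is δ = arccos(p₁·p₂) ≈ 1.055 rad (60.5°).
Interpolate at f = 2/4 with slerp weights a = sin((1−f)δ)/sin δ ≈ 0.579, b = sin(fδ)/sin δ ≈ 0.579.
p = a·p₁ + b·p₂ ≈ (0.458, -0.459, 0.762); φ = arcsin(p_z) ≈ 49.60°, λ = atan2(p_y, p_x) ≈ -45.06°.

≈ lat 50°N, lon 45°W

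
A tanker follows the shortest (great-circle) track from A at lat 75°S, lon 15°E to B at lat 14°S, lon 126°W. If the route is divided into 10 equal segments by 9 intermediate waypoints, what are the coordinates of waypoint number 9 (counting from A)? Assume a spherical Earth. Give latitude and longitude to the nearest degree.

Write both endpoints as unit vectors p₁, p₂ with components (cos φ cos λ, cos φ sin λ, sin φ).
The central angle between the endpoints is δ = arccos(p₁·p₂) ≈ 1.532 rad (87.8°).
Interpolate at f = 9/10 with slerp weights a = sin((1−f)δ)/sin δ ≈ 0.153, b = sin(fδ)/sin δ ≈ 0.982.
p = a·p₁ + b·p₂ ≈ (-0.522, -0.761, -0.385); φ = arcsin(p_z) ≈ -22.66°, λ = atan2(p_y, p_x) ≈ -124.46°.

≈ lat 23°S, lon 124°W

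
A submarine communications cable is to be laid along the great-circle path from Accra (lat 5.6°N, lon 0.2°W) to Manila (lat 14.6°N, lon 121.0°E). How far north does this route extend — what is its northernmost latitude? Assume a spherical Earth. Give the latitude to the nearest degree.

The great circle lies in the plane with unit normal n̂ = (p₁ × p₂)/|p₁ × p₂|.
Here n̂_z ≈ +0.936; the vertex latitude is φ_max = arccos|n̂_z| ≈ 20.7°.
Check via Clairaut: cos φ_max = |cos φ₁| · sin C = cos(5.6°)·sin(70.1°) ≈ 0.936, again giving ≈ 20.7°.

≈ 21°N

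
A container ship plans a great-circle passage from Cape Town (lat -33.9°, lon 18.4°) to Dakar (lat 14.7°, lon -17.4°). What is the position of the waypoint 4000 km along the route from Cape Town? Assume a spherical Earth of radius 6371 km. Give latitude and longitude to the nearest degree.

Write both endpoints as unit vectors p₁, p₂ with components (cos φ cos λ, cos φ sin λ, sin φ).
The central angle between the endpoints is δ = arccos(p₁·p₂) ≈ 1.036 rad (59.4°). The total great-circle distance is δ·R ≈ 1.036 × 6371 ≈ 6601 km, so the target fraction is f = 4000/6601 ≈ 0.606.
Interpolate at f ≈ 0.606 with slerp weights a = sin((1−f)δ)/sin δ ≈ 0.461, b = sin(fδ)/sin δ ≈ 0.683.
p = a·p₁ + b·p₂ ≈ (0.994, -0.077, -0.084); φ = arcsin(p_z) ≈ -4.82°, λ = atan2(p_y, p_x) ≈ -4.41°.

≈ lat -5°, lon -4°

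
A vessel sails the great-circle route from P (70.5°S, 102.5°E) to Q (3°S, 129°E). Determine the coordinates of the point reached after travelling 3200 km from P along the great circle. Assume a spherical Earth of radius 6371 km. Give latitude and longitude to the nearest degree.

Write both endpoints as unit vectors p₁, p₂ with components (cos φ cos λ, cos φ sin λ, sin φ).
The central angle between the endpoints is δ = arccos(p₁·p₂) ≈ 1.216 rad (69.7°). The total great-circle distance is δ·R ≈ 1.216 × 6371 ≈ 7745 km, so the target fraction is f = 3200/7745 ≈ 0.413.
Interpolate at f ≈ 0.413 with slerp weights a = sin((1−f)δ)/sin δ ≈ 0.698, b = sin(fδ)/sin δ ≈ 0.513.
p = a·p₁ + b·p₂ ≈ (-0.373, 0.626, -0.685); φ = arcsin(p_z) ≈ -43.22°, λ = atan2(p_y, p_x) ≈ 120.80°.

≈ (43°S, 121°E)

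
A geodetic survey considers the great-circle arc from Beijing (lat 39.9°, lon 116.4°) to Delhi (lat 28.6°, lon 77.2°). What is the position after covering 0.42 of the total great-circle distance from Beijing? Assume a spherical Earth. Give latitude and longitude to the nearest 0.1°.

≈ lat 36.7°, lon 98.6°

Convert each endpoint to a unit vector on the sphere (x = cos φ cos λ, y = cos φ sin λ, z = sin φ).
The central angle between the endpoints is δ = arccos(p₁·p₂) ≈ 0.593 rad (34.0°).
Interpolate at f = 0.42 with slerp weights a = sin((1−f)δ)/sin δ ≈ 0.603, b = sin(fδ)/sin δ ≈ 0.441.
p = a·p₁ + b·p₂ ≈ (-0.120, 0.792, 0.598); φ = arcsin(p_z) ≈ 36.74°, λ = atan2(p_y, p_x) ≈ 98.61°.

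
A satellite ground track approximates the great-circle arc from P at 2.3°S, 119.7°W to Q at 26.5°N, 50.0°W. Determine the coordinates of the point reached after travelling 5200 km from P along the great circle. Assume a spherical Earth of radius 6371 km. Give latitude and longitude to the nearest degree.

The haversine formula gives a central angle δ ≈ 1.274 rad (73.0°) between the endpoints. The total great-circle distance is δ·R ≈ 1.274 × 6371 ≈ 8118 km, so the target fraction is f = 5200/8118 ≈ 0.641.
Interpolate at f ≈ 0.641 with slerp weights a = sin((1−f)δ)/sin δ ≈ 0.462, b = sin(fδ)/sin δ ≈ 0.762.
p = a·p₁ + b·p₂ ≈ (0.209, -0.924, 0.321); φ = arcsin(p_z) ≈ 18.75°, λ = atan2(p_y, p_x) ≈ -77.23°.

≈ 19°N, 77°W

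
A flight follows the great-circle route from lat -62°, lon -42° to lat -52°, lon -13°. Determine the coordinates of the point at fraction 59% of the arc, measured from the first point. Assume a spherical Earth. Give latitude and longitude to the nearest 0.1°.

From cos δ = sin φ₁ sin φ₂ + cos φ₁ cos φ₂ cos Δλ, the central angle is δ ≈ 0.322 rad (18.5°).
Interpolate at f = 0.59 with slerp weights a = sin((1−f)δ)/sin δ ≈ 0.416, b = sin(fδ)/sin δ ≈ 0.597.
p = a·p₁ + b·p₂ ≈ (0.503, -0.213, -0.837); φ = arcsin(p_z) ≈ -56.88°, λ = atan2(p_y, p_x) ≈ -22.98°.

≈ lat -56.9°, lon -23.0°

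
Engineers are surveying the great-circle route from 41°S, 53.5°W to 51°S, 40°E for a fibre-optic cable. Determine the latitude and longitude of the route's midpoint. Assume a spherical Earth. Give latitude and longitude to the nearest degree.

≈ 56°S, 12°W

Write both endpoints as unit vectors p₁, p₂ with components (cos φ cos λ, cos φ sin λ, sin φ).
The central angle between the endpoints is δ = arccos(p₁·p₂) ≈ 1.069 rad (61.3°).
Interpolate at f = 1/2 with slerp weights a = sin((1−f)δ)/sin δ ≈ 0.581, b = sin(fδ)/sin δ ≈ 0.581.
p = a·p₁ + b·p₂ ≈ (0.541, -0.117, -0.833); φ = arcsin(p_z) ≈ -56.39°, λ = atan2(p_y, p_x) ≈ -12.25°.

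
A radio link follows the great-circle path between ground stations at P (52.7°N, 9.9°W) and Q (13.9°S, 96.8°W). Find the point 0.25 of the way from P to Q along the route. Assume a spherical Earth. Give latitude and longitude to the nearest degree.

≈ (42°N, 44°W)

Write both endpoints as unit vectors p₁, p₂ with components (cos φ cos λ, cos φ sin λ, sin φ).
The central angle between the endpoints is δ = arccos(p₁·p₂) ≈ 1.731 rad (99.2°).
Interpolate at f = 0.25 with slerp weights a = sin((1−f)δ)/sin δ ≈ 0.975, b = sin(fδ)/sin δ ≈ 0.425.
p = a·p₁ + b·p₂ ≈ (0.534, -0.511, 0.674); φ = arcsin(p_z) ≈ 42.37°, λ = atan2(p_y, p_x) ≈ -43.77°.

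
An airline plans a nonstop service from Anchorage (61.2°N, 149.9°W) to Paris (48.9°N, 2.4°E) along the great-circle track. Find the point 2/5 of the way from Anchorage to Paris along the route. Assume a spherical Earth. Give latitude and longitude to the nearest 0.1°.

Write both endpoints as unit vectors p₁, p₂ with components (cos φ cos λ, cos φ sin λ, sin φ).
The central angle between the endpoints is δ = arccos(p₁·p₂) ≈ 1.181 rad (67.7°).
Interpolate at f = 2/5 with slerp weights a = sin((1−f)δ)/sin δ ≈ 0.704, b = sin(fδ)/sin δ ≈ 0.492.
p = a·p₁ + b·p₂ ≈ (0.030, -0.156, 0.987); φ = arcsin(p_z) ≈ 80.84°, λ = atan2(p_y, p_x) ≈ -79.19°.

≈ 80.8°N, 79.2°W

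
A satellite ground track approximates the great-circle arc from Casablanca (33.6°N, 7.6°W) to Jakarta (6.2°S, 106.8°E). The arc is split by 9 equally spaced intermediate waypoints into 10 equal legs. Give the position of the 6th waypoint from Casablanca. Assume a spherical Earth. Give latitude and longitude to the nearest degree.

≈ 19°N, 68°E

Convert each endpoint to a unit vector on the sphere (x = cos φ cos λ, y = cos φ sin λ, z = sin φ).
The central angle between the endpoints is δ = arccos(p₁·p₂) ≈ 1.984 rad (113.7°).
Interpolate at f = 6/10 with slerp weights a = sin((1−f)δ)/sin δ ≈ 0.779, b = sin(fδ)/sin δ ≈ 1.014.
p = a·p₁ + b·p₂ ≈ (0.351, 0.879, 0.321); φ = arcsin(p_z) ≈ 18.74°, λ = atan2(p_y, p_x) ≈ 68.22°.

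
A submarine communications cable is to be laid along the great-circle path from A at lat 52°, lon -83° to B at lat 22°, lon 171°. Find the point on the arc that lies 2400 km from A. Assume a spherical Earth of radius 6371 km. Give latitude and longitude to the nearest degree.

Convert each endpoint to a unit vector on the sphere (x = cos φ cos λ, y = cos φ sin λ, z = sin φ).
The central angle between the endpoints is δ = arccos(p₁·p₂) ≈ 1.433 rad (82.1°). The total great-circle distance is δ·R ≈ 1.433 × 6371 ≈ 9126 km, so the target fraction is f = 2400/9126 ≈ 0.263.
Interpolate at f ≈ 0.263 with slerp weights a = sin((1−f)δ)/sin δ ≈ 0.879, b = sin(fδ)/sin δ ≈ 0.371.
p = a·p₁ + b·p₂ ≈ (-0.274, -0.483, 0.832); φ = arcsin(p_z) ≈ 56.26°, λ = atan2(p_y, p_x) ≈ -119.58°.

≈ lat 56°, lon -120°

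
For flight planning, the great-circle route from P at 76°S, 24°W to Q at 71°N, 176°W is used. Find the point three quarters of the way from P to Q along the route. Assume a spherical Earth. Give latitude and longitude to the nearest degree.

Convert each endpoint to a unit vector on the sphere (x = cos φ cos λ, y = cos φ sin λ, z = sin φ).
The central angle between the endpoints is δ = arccos(p₁·p₂) ≈ 2.980 rad (170.7°).
Interpolate at f = 3/4 with slerp weights a = sin((1−f)δ)/sin δ ≈ 4.214, b = sin(fδ)/sin δ ≈ 4.895.
p = a·p₁ + b·p₂ ≈ (-0.658, -0.526, 0.539); φ = arcsin(p_z) ≈ 32.60°, λ = atan2(p_y, p_x) ≈ -141.38°.

≈ 33°N, 141°W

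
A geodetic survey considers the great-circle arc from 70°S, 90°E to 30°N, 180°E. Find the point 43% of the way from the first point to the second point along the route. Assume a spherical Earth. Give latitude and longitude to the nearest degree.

≈ 33°S, 155°E

Convert each endpoint to a unit vector on the sphere (x = cos φ cos λ, y = cos φ sin λ, z = sin φ).
The central angle between the endpoints is δ = arccos(p₁·p₂) ≈ 2.060 rad (118.0°).
Interpolate at f = 0.43 with slerp weights a = sin((1−f)δ)/sin δ ≈ 1.045, b = sin(fδ)/sin δ ≈ 0.877.
p = a·p₁ + b·p₂ ≈ (-0.760, 0.357, -0.543); φ = arcsin(p_z) ≈ -32.90°, λ = atan2(p_y, p_x) ≈ 154.81°.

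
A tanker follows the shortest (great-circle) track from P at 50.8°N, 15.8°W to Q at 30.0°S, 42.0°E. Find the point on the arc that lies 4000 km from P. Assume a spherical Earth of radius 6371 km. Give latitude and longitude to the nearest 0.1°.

≈ 22.1°N, 12.0°E

Convert each endpoint to a unit vector on the sphere (x = cos φ cos λ, y = cos φ sin λ, z = sin φ).
The central angle between the endpoints is δ = arccos(p₁·p₂) ≈ 1.667 rad (95.5°). The total great-circle distance is δ·R ≈ 1.667 × 6371 ≈ 10619 km, so the target fraction is f = 4000/10619 ≈ 0.377.
Interpolate at f ≈ 0.377 with slerp weights a = sin((1−f)δ)/sin δ ≈ 0.866, b = sin(fδ)/sin δ ≈ 0.590.
p = a·p₁ + b·p₂ ≈ (0.906, 0.193, 0.376); φ = arcsin(p_z) ≈ 22.08°, λ = atan2(p_y, p_x) ≈ 12.02°.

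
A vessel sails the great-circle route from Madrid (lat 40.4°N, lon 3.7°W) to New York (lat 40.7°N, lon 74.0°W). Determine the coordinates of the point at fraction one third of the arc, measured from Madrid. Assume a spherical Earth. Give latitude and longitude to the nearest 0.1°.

The haversine formula gives a central angle δ ≈ 0.906 rad (51.9°) between the endpoints.
Interpolate at f = 1/3 with slerp weights a = sin((1−f)δ)/sin δ ≈ 0.722, b = sin(fδ)/sin δ ≈ 0.378.
p = a·p₁ + b·p₂ ≈ (0.627, -0.311, 0.714); φ = arcsin(p_z) ≈ 45.57°, λ = atan2(p_y, p_x) ≈ -26.36°.

≈ lat 45.6°N, lon 26.4°W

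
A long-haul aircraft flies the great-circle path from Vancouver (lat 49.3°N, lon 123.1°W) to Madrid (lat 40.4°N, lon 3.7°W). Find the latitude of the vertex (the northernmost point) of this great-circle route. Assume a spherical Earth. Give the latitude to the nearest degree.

≈ 63°N

The great circle lies in the plane with unit normal n̂ = (p₁ × p₂)/|p₁ × p₂|.
Here n̂_z ≈ +0.447; the vertex latitude is φ_max = arccos|n̂_z| ≈ 63.5°.
Check via Clairaut: cos φ_max = |cos φ₁| · sin C = cos(49.3°)·sin(43.2°) ≈ 0.447, again giving ≈ 63.5°.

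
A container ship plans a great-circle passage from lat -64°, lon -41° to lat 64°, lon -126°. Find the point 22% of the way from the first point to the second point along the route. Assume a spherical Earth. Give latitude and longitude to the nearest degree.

Convert each endpoint to a unit vector on the sphere (x = cos φ cos λ, y = cos φ sin λ, z = sin φ).
The central angle between the endpoints is δ = arccos(p₁·p₂) ≈ 2.483 rad (142.3°).
Interpolate at f = 0.22 with slerp weights a = sin((1−f)δ)/sin δ ≈ 1.526, b = sin(fδ)/sin δ ≈ 0.849.
p = a·p₁ + b·p₂ ≈ (0.286, -0.740, -0.608); φ = arcsin(p_z) ≈ -37.48°, λ = atan2(p_y, p_x) ≈ -68.87°.

≈ lat -37°, lon -69°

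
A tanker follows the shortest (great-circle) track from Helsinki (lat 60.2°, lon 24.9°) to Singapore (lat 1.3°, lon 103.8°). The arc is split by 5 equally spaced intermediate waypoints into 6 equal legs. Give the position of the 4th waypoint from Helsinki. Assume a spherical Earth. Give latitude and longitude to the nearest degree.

≈ lat 25°, lon 89°

Write both endpoints as unit vectors p₁, p₂ with components (cos φ cos λ, cos φ sin λ, sin φ).
The central angle between the endpoints is δ = arccos(p₁·p₂) ≈ 1.455 rad (83.4°).
Interpolate at f = 4/6 with slerp weights a = sin((1−f)δ)/sin δ ≈ 0.469, b = sin(fδ)/sin δ ≈ 0.831.
p = a·p₁ + b·p₂ ≈ (0.014, 0.905, 0.426); φ = arcsin(p_z) ≈ 25.22°, λ = atan2(p_y, p_x) ≈ 89.14°.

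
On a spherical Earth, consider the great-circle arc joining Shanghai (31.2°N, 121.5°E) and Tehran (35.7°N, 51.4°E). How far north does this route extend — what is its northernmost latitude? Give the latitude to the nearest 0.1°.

The great circle lies in the plane with unit normal n̂ = (p₁ × p₂)/|p₁ × p₂|.
Here n̂_z ≈ -0.775; the vertex latitude is φ_max = arccos|n̂_z| ≈ 39.2°.

≈ 39.2°N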